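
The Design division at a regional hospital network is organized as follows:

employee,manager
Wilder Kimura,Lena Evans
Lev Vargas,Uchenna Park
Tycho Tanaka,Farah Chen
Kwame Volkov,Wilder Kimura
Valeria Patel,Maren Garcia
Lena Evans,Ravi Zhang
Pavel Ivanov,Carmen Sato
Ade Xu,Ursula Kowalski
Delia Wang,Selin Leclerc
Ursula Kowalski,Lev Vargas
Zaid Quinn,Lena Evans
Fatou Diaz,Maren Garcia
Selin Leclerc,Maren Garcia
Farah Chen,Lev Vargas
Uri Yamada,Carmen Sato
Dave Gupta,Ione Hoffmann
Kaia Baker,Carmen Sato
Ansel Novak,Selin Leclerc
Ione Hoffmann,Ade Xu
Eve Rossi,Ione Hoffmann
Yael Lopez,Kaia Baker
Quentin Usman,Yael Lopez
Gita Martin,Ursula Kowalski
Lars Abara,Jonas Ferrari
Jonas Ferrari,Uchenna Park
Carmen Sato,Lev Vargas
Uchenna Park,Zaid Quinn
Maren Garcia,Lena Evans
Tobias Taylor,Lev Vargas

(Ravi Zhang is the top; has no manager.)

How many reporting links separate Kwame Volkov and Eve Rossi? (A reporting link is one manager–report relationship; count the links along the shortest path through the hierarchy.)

Kwame Volkov is 2 levels below Lena Evans, and Eve Rossi is 7 levels below Lena Evans (their lowest common manager). The shortest path runs up from Kwame Volkov to Lena Evans and back down to Eve Rossi: 2 + 7 = 9 links.

9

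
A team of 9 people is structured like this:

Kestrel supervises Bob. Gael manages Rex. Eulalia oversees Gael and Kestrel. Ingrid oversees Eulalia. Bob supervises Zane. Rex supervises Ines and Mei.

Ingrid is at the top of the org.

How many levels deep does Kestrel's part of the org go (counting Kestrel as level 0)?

2

The longest chain under Kestrel runs Kestrel → Bob → Zane, which is 2 levels below Kestrel.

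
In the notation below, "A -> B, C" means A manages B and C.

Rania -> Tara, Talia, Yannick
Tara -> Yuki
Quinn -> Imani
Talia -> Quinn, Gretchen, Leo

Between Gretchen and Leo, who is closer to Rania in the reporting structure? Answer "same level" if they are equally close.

Both Gretchen and Leo are 2 levels below Rania.

same level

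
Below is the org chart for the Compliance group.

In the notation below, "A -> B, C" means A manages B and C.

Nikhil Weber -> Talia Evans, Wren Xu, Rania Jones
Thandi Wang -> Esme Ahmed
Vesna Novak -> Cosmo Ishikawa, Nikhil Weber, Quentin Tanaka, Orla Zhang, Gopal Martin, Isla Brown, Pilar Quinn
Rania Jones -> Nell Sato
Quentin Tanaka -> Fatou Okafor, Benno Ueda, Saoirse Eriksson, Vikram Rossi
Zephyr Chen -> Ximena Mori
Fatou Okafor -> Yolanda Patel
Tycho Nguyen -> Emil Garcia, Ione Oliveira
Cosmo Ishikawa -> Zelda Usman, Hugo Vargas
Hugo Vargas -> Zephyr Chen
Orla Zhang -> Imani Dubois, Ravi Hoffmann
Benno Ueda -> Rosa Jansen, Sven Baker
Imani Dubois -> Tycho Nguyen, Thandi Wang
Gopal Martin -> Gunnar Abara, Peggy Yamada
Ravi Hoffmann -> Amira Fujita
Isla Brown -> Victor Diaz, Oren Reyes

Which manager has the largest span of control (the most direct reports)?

Vesna Novak

Direct-report counts: Vesna Novak has 7; Isla Brown has 2; Gopal Martin has 2; Orla Zhang has 2; Ravi Hoffmann has 1; Imani Dubois has 2; Thandi Wang has 1; Tycho Nguyen has 2; Quentin Tanaka has 4; Benno Ueda has 2; Fatou Okafor has 1; Nikhil Weber has 3; Rania Jones has 1; Cosmo Ishikawa has 2; Hugo Vargas has 1; Zephyr Chen has 1. The largest is 7, held by Vesna Novak.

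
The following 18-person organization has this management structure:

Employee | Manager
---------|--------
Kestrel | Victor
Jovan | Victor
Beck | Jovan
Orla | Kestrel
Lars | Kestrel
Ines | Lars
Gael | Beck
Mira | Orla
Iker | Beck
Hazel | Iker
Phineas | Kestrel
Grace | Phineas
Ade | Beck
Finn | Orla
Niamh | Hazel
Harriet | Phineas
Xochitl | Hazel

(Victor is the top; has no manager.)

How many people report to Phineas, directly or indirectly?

Phineas directly manages Grace, Harriet. Grace has no reports. Harriet has no reports. So Phineas's organization is 2 direct reports plus everyone under them: 1 + 1 = 2.

2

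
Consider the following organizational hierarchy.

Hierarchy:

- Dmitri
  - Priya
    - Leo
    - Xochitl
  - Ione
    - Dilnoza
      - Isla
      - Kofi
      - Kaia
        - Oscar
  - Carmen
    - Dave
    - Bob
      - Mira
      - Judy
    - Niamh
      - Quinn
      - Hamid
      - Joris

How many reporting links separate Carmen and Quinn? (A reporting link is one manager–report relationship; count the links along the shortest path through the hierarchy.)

2

Quinn is in Carmen's organization: the chain from Quinn up to Carmen is Quinn → Niamh → Carmen, which is 2 links.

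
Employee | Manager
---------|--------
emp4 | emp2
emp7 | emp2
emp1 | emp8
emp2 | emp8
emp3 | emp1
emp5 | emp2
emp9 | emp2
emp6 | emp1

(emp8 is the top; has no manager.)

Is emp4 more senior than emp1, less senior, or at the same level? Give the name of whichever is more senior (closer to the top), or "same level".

emp1

emp4 is 2 levels below emp8; emp1 is 1. emp1 is higher.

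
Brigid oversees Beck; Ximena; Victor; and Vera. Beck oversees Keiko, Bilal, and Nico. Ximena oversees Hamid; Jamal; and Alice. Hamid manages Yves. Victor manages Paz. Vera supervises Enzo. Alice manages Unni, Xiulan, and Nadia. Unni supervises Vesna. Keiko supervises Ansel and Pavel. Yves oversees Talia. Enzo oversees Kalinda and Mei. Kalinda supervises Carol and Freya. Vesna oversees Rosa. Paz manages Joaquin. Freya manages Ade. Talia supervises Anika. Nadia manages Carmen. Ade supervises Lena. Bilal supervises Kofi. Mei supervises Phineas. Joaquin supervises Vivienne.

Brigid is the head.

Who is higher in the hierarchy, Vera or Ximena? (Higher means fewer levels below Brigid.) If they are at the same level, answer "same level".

Both Vera and Ximena are 1 level below Brigid.

same level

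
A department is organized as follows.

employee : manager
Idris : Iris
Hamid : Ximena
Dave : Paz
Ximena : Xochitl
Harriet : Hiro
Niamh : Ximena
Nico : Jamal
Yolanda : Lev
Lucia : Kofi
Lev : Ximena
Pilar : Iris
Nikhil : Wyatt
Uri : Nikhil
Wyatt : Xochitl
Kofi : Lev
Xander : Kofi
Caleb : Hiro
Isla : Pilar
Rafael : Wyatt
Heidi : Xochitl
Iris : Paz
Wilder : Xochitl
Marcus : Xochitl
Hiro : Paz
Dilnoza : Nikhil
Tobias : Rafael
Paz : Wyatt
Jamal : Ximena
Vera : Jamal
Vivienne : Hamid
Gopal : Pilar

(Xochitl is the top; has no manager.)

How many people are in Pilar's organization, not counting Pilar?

2

Pilar directly manages Gopal, Isla. Gopal has no reports. Isla has no reports. So Pilar's organization is 2 direct reports plus everyone under them: 1 + 1 = 2.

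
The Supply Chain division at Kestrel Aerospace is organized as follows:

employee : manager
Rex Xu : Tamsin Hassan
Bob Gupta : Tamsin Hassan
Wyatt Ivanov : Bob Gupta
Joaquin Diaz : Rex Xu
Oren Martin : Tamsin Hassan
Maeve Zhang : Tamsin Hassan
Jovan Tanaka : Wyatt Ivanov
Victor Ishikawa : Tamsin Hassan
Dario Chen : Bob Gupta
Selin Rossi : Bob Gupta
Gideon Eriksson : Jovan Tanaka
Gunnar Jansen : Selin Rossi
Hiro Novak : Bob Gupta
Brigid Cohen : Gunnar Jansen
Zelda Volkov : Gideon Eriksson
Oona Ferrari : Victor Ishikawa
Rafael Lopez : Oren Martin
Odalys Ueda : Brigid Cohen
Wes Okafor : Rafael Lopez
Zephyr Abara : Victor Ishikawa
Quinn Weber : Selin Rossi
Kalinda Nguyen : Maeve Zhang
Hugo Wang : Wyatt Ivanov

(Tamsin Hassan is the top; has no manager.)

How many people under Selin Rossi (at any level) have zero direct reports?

2

The people in Selin Rossi's organization with no one reporting to them are Quinn Weber, Odalys Ueda. That is 2.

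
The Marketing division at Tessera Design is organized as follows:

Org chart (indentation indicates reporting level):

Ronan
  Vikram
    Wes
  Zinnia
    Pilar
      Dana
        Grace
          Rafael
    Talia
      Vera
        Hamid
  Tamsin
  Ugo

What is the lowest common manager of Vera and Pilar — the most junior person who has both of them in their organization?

Vera's chain of managers is Talia, Zinnia, Ronan. Pilar's chain of managers is Zinnia, Ronan. The first manager that appears in both chains is Zinnia.

Zinnia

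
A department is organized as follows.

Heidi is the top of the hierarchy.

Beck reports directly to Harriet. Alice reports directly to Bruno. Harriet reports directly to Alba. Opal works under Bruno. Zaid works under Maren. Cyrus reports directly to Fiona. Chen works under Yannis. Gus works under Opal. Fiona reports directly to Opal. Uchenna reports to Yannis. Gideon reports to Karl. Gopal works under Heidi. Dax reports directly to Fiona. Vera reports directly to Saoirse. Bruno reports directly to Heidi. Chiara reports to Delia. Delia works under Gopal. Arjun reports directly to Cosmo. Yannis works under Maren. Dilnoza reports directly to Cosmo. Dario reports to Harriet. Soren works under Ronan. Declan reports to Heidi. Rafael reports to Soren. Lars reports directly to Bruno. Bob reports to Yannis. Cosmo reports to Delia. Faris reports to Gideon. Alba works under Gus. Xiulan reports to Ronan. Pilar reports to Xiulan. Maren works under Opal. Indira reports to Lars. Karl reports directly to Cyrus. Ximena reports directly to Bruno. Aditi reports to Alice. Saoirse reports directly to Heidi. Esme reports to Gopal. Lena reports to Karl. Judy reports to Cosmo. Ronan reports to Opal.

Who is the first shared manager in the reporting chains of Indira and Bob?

Bruno

Indira's chain of managers is Lars, Bruno, Heidi. Bob's chain of managers is Yannis, Maren, Opal, Bruno, Heidi. The first manager that appears in both chains is Bruno.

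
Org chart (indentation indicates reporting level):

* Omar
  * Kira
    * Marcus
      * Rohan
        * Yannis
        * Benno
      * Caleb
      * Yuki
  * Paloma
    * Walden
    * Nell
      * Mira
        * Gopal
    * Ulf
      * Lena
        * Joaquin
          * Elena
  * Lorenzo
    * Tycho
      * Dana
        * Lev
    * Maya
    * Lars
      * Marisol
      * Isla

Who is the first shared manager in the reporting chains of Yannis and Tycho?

Omar

Yannis's chain of managers is Rohan, Marcus, Kira, Omar. Tycho's chain of managers is Lorenzo, Omar. The first manager that appears in both chains is Omar.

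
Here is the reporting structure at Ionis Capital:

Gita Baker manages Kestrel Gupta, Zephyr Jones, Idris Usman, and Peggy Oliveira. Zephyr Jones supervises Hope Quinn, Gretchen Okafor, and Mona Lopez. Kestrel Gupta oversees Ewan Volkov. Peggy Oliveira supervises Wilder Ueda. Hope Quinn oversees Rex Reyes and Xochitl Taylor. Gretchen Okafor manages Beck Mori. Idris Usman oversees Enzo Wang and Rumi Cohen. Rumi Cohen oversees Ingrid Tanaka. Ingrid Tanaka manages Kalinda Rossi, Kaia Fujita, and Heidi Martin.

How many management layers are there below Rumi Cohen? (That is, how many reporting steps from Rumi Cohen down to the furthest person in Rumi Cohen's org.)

2

The longest chain under Rumi Cohen runs Rumi Cohen → Ingrid Tanaka → Heidi Martin, which is 2 levels below Rumi Cohen.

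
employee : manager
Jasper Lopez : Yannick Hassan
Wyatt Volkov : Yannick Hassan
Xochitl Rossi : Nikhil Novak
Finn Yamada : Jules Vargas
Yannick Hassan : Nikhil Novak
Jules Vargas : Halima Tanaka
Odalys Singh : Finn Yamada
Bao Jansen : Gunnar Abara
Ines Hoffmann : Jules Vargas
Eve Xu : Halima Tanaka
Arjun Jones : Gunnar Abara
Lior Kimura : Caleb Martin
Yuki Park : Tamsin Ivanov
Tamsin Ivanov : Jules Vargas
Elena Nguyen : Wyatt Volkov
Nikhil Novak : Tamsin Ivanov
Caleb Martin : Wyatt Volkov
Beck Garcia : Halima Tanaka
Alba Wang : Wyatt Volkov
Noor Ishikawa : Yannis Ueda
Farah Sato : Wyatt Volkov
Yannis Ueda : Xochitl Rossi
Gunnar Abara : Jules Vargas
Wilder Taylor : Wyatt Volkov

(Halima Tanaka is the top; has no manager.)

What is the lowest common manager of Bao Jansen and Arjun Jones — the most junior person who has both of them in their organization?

Gunnar Abara

Bao Jansen's chain of managers is Gunnar Abara, Jules Vargas, Halima Tanaka. Arjun Jones's chain of managers is Gunnar Abara, Jules Vargas, Halima Tanaka. The first manager that appears in both chains is Gunnar Abara.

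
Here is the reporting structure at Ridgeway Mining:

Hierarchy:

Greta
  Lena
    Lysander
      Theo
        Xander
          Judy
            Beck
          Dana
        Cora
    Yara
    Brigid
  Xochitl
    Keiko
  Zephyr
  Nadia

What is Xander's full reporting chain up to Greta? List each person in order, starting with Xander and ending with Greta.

Xander -> Theo -> Lysander -> Lena -> Greta

Xander reports to Theo. Theo reports to Lysander. Lysander reports to Lena. Lena reports to Greta. Greta is at the top.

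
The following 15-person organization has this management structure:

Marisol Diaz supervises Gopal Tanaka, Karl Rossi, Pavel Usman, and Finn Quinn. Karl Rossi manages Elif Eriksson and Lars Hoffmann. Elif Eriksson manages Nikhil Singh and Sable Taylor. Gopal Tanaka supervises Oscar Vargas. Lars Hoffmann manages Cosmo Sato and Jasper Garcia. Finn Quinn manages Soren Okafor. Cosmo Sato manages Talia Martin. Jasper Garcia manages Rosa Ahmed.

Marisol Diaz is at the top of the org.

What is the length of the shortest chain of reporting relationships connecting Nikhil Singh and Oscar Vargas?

Nikhil Singh is 3 levels below Marisol Diaz, and Oscar Vargas is 2 levels below Marisol Diaz (their lowest common manager). The shortest path runs up from Nikhil Singh to Marisol Diaz and back down to Oscar Vargas: 3 + 2 = 5 links.

5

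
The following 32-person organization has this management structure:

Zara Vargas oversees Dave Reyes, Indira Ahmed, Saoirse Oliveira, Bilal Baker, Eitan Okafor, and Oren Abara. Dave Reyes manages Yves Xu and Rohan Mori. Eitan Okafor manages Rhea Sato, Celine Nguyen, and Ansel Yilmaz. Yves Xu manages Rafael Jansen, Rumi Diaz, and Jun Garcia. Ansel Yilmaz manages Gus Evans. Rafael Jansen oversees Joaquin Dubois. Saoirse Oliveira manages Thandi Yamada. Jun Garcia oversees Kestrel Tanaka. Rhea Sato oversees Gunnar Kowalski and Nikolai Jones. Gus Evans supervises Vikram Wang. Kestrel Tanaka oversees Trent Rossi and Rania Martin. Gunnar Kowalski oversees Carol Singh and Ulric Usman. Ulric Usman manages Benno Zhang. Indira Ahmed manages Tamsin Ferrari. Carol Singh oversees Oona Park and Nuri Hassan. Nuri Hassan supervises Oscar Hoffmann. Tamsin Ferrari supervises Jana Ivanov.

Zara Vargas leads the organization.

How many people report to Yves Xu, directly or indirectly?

7

Yves Xu directly manages Rafael Jansen, Rumi Diaz, Jun Garcia. Under Rafael Jansen: Joaquin Dubois (1). Rumi Diaz has no reports. Under Jun Garcia: Kestrel Tanaka, Rania Martin, Trent Rossi (3). So Yves Xu's organization is 3 direct reports plus everyone under them: 2 + 1 + 4 = 7.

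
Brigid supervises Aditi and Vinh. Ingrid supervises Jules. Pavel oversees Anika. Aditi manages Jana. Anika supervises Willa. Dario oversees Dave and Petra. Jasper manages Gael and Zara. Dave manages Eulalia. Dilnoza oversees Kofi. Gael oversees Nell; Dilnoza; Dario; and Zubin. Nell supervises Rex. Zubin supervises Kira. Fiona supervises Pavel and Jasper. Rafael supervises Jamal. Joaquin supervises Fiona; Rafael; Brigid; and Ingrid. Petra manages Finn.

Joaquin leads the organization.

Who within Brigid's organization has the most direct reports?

Brigid

Direct-report counts within Brigid's organization: Brigid has 2; Aditi has 1. The largest is 2, held by Brigid.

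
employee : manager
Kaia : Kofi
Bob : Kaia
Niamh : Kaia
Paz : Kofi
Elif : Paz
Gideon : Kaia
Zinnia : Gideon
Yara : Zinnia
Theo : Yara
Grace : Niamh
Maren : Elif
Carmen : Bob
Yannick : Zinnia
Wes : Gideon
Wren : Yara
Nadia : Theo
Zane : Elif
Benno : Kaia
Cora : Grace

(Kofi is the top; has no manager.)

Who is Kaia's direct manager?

Kofi

Kaia reports directly to Kofi.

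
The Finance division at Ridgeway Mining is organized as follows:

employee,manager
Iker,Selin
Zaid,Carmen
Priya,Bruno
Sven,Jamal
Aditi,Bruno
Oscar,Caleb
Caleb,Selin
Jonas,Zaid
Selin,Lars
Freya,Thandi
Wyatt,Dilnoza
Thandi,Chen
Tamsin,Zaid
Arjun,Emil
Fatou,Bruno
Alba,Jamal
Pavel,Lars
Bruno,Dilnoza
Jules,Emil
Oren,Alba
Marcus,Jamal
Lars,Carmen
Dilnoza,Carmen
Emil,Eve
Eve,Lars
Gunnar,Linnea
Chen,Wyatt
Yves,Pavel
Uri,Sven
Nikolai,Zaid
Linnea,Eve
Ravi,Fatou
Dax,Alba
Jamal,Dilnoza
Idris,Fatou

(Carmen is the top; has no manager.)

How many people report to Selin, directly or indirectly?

Selin directly manages Iker, Caleb. Iker has no reports. Under Caleb: Oscar (1). So Selin's organization is 2 direct reports plus everyone under them: 1 + 2 = 3.

3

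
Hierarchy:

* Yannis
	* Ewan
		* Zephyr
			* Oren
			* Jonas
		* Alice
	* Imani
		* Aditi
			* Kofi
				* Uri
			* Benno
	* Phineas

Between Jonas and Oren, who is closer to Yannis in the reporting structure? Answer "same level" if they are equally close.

Both Jonas and Oren are 3 levels below Yannis.

same level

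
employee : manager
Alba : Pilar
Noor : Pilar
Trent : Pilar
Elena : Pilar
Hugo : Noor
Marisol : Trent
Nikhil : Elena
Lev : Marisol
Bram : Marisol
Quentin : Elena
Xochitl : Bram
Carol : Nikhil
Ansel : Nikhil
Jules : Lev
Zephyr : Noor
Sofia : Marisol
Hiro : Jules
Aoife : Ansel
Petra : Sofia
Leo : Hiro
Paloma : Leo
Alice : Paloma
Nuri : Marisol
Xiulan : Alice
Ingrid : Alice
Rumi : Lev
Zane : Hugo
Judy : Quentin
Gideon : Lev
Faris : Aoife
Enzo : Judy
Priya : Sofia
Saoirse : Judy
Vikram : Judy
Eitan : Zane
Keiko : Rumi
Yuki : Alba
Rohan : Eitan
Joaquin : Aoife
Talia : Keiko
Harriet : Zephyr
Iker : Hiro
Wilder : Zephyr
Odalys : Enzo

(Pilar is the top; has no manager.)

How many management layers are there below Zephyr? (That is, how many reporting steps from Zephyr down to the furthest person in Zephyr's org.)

1

The longest chain under Zephyr runs Zephyr → Wilder, which is 1 level below Zephyr.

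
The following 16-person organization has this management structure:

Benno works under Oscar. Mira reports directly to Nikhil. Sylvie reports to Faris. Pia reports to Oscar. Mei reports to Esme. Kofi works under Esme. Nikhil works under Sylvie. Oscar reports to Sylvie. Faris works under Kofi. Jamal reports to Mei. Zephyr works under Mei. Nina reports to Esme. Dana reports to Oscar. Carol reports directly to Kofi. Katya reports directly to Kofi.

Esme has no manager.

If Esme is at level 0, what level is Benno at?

5

Chain from Benno up to Esme: Benno → Oscar → Sylvie → Faris → Kofi → Esme. That is 5 steps up, so Benno is 5 levels below Esme.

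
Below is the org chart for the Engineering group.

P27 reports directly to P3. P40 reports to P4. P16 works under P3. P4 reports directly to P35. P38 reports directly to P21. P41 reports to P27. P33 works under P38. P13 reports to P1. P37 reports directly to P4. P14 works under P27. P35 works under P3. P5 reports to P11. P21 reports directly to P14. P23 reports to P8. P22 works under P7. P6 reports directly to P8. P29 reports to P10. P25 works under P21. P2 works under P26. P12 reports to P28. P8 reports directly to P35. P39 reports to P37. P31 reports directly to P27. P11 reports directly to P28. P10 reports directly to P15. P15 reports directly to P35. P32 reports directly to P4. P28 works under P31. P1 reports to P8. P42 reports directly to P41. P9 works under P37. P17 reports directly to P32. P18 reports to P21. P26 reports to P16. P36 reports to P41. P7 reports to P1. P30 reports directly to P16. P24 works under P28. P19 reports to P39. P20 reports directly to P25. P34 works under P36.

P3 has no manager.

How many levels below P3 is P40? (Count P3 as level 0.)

3

Chain from P40 up to P3: P40 → P4 → P35 → P3. That is 3 steps up, so P40 is 3 levels below P3.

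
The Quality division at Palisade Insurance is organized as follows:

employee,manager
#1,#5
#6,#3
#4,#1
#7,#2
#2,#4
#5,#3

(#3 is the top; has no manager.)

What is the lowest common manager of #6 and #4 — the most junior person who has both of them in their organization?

#6's chain of managers is #3. #4's chain of managers is #1, #5, #3. The first manager that appears in both chains is #3.

#3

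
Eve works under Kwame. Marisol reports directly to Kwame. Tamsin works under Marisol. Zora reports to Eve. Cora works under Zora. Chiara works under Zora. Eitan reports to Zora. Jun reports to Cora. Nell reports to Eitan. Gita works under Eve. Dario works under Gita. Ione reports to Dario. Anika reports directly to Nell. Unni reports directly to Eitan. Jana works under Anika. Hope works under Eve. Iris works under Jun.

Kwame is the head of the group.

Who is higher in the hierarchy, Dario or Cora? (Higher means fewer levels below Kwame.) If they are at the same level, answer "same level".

same level

Both Dario and Cora are 3 levels below Kwame.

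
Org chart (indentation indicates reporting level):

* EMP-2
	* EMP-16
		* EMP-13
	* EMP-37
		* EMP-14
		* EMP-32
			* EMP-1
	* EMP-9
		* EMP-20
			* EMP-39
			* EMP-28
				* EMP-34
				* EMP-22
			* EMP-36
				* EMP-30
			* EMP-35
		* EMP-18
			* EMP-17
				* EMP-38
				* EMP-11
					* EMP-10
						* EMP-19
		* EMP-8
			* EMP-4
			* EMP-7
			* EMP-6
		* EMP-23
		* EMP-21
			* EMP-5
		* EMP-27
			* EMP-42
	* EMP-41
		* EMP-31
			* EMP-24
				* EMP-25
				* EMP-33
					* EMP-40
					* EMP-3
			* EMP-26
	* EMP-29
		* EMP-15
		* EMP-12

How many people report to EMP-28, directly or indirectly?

EMP-28 directly manages EMP-34, EMP-22. EMP-34 has no reports. EMP-22 has no reports. So EMP-28's organization is 2 direct reports plus everyone under them: 1 + 1 = 2.

2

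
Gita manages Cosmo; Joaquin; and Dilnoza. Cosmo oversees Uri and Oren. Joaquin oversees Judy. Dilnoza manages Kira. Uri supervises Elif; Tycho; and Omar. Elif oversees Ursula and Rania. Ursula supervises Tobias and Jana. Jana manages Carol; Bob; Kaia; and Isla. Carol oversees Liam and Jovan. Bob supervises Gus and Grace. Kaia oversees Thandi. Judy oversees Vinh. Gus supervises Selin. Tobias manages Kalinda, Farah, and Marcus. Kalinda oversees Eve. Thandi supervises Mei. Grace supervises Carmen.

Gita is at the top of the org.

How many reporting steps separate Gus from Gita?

7

Chain from Gus up to Gita: Gus → Bob → Jana → Ursula → Elif → Uri → Cosmo → Gita. That is 7 steps up, so Gus is 7 levels below Gita.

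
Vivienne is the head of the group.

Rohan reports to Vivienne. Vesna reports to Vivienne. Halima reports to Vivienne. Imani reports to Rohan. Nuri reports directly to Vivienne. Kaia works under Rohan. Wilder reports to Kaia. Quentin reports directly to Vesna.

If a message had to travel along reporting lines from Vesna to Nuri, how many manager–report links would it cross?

Vesna is 1 level below Vivienne, and Nuri is 1 level below Vivienne (their lowest common manager). The shortest path runs up from Vesna to Vivienne and back down to Nuri: 1 + 1 = 2 links.

2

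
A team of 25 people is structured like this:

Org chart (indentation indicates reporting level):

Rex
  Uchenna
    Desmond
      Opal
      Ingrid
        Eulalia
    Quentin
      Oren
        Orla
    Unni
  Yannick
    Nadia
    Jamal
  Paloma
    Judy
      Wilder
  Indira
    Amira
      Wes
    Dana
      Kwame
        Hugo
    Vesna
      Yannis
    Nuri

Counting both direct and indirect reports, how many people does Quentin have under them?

Quentin directly manages Oren. Under Oren: Orla (1). That's 2 in total.

2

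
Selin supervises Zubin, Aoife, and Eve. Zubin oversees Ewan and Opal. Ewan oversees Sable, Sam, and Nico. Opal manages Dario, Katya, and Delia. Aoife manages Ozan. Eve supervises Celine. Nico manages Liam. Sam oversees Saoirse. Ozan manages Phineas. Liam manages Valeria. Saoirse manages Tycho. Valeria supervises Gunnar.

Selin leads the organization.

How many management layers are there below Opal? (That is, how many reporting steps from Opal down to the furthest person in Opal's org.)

1

The longest chain under Opal runs Opal → Delia, which is 1 level below Opal.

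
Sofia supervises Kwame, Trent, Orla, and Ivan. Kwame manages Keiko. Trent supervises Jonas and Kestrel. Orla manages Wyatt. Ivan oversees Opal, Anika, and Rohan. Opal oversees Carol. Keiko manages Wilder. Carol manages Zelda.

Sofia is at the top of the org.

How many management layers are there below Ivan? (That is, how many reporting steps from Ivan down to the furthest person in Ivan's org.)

3

The longest chain under Ivan runs Ivan → Opal → Carol → Zelda, which is 3 levels below Ivan.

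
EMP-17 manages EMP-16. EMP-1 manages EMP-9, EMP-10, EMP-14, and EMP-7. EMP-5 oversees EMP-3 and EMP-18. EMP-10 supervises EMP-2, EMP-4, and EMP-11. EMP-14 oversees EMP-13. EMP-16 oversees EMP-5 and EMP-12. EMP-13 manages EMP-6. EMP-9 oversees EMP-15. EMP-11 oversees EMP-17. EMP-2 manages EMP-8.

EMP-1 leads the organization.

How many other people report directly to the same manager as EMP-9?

3

EMP-9 reports to EMP-1. EMP-1's other direct reports are EMP-10, EMP-14, EMP-7 — 3 peers.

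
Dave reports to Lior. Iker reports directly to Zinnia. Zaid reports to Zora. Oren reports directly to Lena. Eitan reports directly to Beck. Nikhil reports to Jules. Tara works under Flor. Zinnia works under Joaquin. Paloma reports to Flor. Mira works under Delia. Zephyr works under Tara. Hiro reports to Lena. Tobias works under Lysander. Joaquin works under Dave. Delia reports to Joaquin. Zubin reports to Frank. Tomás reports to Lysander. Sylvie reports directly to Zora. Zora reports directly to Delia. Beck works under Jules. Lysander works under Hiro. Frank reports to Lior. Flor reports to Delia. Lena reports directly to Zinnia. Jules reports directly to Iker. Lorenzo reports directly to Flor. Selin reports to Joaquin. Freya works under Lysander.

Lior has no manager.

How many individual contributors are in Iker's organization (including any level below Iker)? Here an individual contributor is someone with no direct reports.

The people in Iker's organization with no one reporting to them are Eitan, Nikhil. That is 2.

2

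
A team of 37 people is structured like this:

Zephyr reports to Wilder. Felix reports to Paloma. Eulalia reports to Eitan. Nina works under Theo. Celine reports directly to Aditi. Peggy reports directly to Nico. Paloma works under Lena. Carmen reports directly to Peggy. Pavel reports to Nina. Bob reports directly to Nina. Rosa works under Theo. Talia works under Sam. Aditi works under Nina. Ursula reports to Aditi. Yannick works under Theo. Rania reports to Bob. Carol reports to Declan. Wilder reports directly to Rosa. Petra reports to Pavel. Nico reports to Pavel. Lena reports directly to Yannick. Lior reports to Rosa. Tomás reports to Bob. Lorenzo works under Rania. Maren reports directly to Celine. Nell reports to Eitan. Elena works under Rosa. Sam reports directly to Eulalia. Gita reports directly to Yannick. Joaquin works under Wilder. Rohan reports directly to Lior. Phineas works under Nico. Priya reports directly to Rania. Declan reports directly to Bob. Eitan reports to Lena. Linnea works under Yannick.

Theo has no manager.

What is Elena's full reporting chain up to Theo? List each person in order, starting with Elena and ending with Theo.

Elena -> Rosa -> Theo

Elena reports to Rosa. Rosa reports to Theo. Theo is at the top.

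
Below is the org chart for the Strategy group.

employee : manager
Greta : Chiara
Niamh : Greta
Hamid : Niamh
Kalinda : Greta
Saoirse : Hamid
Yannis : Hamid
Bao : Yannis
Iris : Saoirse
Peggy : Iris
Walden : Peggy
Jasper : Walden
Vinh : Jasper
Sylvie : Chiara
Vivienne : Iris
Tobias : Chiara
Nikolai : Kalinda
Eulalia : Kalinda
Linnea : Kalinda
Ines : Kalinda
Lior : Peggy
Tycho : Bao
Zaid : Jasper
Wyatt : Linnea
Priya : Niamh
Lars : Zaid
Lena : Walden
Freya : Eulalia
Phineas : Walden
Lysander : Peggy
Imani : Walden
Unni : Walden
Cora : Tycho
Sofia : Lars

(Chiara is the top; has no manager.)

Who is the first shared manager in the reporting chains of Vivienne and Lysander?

Iris

Vivienne's chain of managers is Iris, Saoirse, Hamid, Niamh, Greta, Chiara. Lysander's chain of managers is Peggy, Iris, Saoirse, Hamid, Niamh, Greta, Chiara. The first manager that appears in both chains is Iris.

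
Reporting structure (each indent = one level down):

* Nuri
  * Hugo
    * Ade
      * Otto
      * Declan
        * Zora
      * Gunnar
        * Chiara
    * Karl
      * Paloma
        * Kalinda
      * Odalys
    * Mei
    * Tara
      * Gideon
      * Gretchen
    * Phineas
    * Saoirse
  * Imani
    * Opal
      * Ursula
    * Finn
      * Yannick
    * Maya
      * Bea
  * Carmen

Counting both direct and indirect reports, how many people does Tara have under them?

2

Tara directly manages Gideon, Gretchen. Gideon has no reports. Gretchen has no reports. So Tara's organization is 2 direct reports plus everyone under them: 1 + 1 = 2.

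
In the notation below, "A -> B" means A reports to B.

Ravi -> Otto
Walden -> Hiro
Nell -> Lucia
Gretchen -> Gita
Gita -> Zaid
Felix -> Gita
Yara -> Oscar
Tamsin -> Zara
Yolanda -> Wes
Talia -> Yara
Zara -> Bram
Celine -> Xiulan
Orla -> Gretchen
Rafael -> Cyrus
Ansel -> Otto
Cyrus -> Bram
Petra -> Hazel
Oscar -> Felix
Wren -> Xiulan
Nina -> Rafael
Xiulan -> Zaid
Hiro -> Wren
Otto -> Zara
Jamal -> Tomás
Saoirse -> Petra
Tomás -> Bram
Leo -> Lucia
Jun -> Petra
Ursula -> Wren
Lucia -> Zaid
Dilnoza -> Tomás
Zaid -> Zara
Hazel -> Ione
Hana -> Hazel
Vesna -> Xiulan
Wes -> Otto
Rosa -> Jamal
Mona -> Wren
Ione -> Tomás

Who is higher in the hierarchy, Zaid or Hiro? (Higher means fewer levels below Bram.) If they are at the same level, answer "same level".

Zaid

Zaid is 2 levels below Bram; Hiro is 5. Zaid is higher.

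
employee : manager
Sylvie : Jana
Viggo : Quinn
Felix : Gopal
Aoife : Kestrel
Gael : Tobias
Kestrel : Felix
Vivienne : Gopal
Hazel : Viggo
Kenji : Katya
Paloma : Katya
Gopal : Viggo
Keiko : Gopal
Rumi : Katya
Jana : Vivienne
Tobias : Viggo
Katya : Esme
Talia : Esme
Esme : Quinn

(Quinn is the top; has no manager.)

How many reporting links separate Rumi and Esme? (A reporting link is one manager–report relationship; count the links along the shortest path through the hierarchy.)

2

Rumi is in Esme's organization: the chain from Rumi up to Esme is Rumi → Katya → Esme, which is 2 links.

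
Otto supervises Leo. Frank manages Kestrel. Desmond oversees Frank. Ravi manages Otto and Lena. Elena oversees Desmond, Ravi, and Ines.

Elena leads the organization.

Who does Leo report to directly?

Leo reports directly to Otto.

Otto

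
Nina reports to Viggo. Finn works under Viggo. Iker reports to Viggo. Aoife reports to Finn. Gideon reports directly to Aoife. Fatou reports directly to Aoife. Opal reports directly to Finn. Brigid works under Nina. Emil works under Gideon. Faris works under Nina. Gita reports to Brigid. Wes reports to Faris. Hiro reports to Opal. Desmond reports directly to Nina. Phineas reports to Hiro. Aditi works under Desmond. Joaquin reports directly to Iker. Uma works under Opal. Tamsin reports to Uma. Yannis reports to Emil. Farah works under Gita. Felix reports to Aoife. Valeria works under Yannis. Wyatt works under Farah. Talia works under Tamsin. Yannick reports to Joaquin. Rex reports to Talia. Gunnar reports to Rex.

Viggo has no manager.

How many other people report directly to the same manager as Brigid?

Brigid reports to Nina. Nina's other direct reports are Faris, Desmond — 2 peers.

2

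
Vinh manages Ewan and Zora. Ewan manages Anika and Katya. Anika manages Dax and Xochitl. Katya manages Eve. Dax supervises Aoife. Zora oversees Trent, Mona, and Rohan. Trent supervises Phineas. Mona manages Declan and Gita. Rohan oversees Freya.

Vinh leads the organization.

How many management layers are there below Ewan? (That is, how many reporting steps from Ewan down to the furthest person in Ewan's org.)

3

The longest chain under Ewan runs Ewan → Anika → Dax → Aoife, which is 3 levels below Ewan.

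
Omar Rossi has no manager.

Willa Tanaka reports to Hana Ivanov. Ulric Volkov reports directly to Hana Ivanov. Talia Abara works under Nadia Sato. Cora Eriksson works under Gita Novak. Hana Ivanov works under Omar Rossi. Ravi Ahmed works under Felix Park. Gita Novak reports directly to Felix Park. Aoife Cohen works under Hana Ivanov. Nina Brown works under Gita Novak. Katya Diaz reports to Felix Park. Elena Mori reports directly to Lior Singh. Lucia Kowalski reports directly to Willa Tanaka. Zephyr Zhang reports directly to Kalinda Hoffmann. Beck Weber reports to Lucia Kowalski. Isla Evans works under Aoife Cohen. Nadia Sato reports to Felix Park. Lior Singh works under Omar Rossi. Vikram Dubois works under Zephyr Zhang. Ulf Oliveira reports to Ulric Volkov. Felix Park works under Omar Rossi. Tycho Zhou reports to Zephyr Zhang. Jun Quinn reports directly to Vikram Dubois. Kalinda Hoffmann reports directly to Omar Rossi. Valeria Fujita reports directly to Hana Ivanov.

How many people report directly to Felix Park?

4

Felix Park directly manages Gita Novak, Ravi Ahmed, Nadia Sato, Katya Diaz. That is 4 direct reports.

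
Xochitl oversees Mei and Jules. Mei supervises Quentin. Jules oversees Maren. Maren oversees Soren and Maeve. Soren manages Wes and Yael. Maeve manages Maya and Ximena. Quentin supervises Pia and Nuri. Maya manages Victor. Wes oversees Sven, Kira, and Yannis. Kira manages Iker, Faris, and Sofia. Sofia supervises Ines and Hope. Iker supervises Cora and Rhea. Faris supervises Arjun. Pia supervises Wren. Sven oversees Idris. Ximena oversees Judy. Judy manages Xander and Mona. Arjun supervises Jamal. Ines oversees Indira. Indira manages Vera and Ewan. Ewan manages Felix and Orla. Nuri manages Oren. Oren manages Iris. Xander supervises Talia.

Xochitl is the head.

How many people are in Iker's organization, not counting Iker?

2

Iker directly manages Rhea, Cora. Rhea has no reports. Cora has no reports. So Iker's organization is 2 direct reports plus everyone under them: 1 + 1 = 2.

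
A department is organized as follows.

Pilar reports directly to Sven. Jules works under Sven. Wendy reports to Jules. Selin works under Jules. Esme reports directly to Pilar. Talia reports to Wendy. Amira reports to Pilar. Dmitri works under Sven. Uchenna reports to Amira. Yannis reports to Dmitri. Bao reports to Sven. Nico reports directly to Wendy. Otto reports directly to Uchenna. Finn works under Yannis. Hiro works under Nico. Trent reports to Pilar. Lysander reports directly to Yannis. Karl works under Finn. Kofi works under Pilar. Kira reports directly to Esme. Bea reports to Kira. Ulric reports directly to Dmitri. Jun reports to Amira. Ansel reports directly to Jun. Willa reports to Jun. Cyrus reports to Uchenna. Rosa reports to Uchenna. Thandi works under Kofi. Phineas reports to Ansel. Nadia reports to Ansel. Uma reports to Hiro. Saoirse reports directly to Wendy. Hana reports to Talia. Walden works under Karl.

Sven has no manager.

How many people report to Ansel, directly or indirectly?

Ansel directly manages Phineas, Nadia. Phineas has no reports. Nadia has no reports. So Ansel's organization is 2 direct reports plus everyone under them: 1 + 1 = 2.

2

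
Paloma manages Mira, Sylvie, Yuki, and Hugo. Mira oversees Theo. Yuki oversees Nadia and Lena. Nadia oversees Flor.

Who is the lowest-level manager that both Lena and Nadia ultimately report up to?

Yuki

Lena's chain of managers is Yuki, Paloma. Nadia's chain of managers is Yuki, Paloma. The first manager that appears in both chains is Yuki.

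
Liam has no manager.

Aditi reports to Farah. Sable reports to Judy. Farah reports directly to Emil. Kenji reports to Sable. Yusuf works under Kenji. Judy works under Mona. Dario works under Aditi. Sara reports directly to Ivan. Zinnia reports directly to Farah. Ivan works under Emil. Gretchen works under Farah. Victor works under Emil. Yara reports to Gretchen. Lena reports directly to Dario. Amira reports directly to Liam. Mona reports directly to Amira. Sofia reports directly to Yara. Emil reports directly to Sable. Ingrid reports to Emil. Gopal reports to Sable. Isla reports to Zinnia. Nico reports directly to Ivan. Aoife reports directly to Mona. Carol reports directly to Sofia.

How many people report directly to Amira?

Amira directly manages Mona. That is 1 direct report.

1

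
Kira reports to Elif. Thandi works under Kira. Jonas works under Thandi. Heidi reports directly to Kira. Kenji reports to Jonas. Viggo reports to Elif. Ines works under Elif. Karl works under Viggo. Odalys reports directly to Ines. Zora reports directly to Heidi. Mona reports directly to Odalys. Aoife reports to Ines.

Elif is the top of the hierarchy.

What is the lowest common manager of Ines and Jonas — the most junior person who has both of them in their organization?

Elif

Ines's chain of managers is Elif. Jonas's chain of managers is Thandi, Kira, Elif. The first manager that appears in both chains is Elif.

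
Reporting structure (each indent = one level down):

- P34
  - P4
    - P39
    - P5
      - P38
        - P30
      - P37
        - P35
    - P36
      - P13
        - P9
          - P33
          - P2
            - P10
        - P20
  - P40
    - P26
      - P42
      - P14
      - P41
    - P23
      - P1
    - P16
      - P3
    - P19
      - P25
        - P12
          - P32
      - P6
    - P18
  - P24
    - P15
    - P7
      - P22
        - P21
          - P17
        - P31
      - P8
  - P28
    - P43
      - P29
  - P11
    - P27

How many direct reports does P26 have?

P26 directly manages P42, P14, P41. That is 3 direct reports.

3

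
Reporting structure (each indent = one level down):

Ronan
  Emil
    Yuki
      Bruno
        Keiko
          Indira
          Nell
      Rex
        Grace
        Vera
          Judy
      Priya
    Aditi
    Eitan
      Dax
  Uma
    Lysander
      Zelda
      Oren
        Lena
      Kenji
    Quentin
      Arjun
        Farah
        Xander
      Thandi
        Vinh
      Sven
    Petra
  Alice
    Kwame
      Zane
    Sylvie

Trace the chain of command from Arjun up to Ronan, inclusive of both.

Arjun reports to Quentin. Quentin reports to Uma. Uma reports to Ronan. Ronan is at the top.

Arjun -> Quentin -> Uma -> Ronan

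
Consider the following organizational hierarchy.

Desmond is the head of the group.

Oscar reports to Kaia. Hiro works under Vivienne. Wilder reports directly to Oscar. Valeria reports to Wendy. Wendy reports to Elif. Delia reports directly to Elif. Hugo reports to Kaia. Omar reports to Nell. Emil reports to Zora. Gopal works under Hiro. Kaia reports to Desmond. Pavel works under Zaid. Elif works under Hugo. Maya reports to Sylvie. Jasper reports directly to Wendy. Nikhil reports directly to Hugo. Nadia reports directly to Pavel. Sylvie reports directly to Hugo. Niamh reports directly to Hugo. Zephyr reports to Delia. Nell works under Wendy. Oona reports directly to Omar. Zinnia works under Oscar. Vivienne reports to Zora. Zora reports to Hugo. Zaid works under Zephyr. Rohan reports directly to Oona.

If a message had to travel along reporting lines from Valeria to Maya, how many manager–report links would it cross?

5

Valeria is 3 levels below Hugo, and Maya is 2 levels below Hugo (their lowest common manager). The shortest path runs up from Valeria to Hugo and back down to Maya: 3 + 2 = 5 links.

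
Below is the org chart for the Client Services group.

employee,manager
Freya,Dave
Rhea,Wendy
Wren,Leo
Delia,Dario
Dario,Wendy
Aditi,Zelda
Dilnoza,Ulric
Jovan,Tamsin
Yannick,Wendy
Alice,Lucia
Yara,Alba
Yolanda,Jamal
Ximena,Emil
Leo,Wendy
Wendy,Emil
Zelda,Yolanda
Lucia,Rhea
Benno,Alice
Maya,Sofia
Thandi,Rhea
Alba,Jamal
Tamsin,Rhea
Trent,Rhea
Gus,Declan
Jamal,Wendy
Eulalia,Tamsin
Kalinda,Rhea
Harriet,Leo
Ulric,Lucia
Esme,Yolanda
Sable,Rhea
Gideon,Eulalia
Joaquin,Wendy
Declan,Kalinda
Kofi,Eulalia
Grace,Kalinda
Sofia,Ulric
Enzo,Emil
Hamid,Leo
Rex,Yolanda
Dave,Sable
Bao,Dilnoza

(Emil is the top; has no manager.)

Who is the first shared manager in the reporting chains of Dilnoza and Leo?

Wendy

Dilnoza's chain of managers is Ulric, Lucia, Rhea, Wendy, Emil. Leo's chain of managers is Wendy, Emil. The first manager that appears in both chains is Wendy.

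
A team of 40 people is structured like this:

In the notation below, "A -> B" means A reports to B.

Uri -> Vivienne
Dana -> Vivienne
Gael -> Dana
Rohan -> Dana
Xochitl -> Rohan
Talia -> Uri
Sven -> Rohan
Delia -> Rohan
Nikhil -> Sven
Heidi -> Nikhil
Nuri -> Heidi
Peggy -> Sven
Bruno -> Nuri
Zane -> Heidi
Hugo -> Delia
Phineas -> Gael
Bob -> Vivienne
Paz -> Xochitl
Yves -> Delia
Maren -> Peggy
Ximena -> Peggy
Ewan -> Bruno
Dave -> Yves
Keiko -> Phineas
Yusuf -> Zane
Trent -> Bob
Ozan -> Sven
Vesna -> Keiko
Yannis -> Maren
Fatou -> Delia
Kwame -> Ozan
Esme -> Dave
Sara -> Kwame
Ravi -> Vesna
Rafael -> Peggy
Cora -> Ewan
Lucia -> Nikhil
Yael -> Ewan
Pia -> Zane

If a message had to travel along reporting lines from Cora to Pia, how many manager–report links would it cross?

6

Cora is 4 levels below Heidi, and Pia is 2 levels below Heidi (their lowest common manager). The shortest path runs up from Cora to Heidi and back down to Pia: 4 + 2 = 6 links.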